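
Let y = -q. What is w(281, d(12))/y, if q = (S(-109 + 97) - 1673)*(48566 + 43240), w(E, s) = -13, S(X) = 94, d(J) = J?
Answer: -1/11150898 ≈ -8.9679e-8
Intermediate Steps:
q = -144961674 (q = (94 - 1673)*(48566 + 43240) = -1579*91806 = -144961674)
y = 144961674 (y = -1*(-144961674) = 144961674)
w(281, d(12))/y = -13/144961674 = -13*1/144961674 = -1/11150898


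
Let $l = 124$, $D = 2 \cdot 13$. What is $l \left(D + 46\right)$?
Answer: $8928$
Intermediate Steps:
$D = 26$
$l \left(D + 46\right) = 124 \left(26 + 46\right) = 124 \cdot 72 = 8928$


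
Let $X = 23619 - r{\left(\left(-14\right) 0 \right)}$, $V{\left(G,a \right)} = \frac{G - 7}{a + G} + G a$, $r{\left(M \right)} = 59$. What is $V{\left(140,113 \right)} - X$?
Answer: $- \frac{1958087}{253} \approx -7739.5$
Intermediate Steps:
$V{\left(G,a \right)} = G a + \frac{-7 + G}{G + a}$ ($V{\left(G,a \right)} = \frac{-7 + G}{G + a} + G a = G a + \frac{-7 + G}{G + a}$)
$X = 23560$ ($X = 23619 - 59 = 23560$)
$V{\left(140,113 \right)} - X = \frac{-7 + 140 + 140 \cdot 113^{2} + 113 \cdot 140^{2}}{140 + 113} - 23560 = \frac{-7 + 140 + 140 \cdot 12769 + 113 \cdot 19600}{253} - 23560 = \frac{-7 + 140 + 1787660 + 2214800}{253} - 23560 = \frac{1}{253} \cdot 4002593 - 23560 = \frac{4002593}{253} - 23560 = - \frac{1958087}{253}$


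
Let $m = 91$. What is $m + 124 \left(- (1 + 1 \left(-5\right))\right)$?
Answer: $587$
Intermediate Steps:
$m + 124 \left(- (1 + 1 \left(-5\right))\right) = 91 + 124 \left(- (1 + 1 \left(-5\right))\right) = 91 + 124 \left(- (1 - 5)\right) = 91 + 124 \left(\left(-1\right) \left(-4\right)\right) = 91 + 124 \cdot 4 = 91 + 496 = 587$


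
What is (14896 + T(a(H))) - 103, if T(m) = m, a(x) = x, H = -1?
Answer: 14792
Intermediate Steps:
(14896 + T(a(H))) - 103 = (14896 - 1) - 103 = 14895 - 103 = 14792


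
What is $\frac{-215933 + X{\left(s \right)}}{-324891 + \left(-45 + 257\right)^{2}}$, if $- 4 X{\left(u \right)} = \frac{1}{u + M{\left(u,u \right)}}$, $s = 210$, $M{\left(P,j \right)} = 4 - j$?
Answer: $\frac{3454929}{4479152} \approx 0.77134$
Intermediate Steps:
$X{\left(u \right)} = - \frac{1}{16}$ ($X{\left(u \right)} = - \frac{1}{4 \left(u - \left(-4 + u\right)\right)} = - \frac{1}{4 \cdot 4} = \left(- \frac{1}{4}\right) \frac{1}{4} = - \frac{1}{16}$)
$\frac{-215933 + X{\left(s \right)}}{-324891 + \left(-45 + 257\right)^{2}} = \frac{-215933 - \frac{1}{16}}{-324891 + \left(-45 + 257\right)^{2}} = - \frac{3454929}{16 \left(-324891 + 212^{2}\right)} = - \frac{3454929}{16 \left(-324891 + 44944\right)} = - \frac{3454929}{16 \left(-279947\right)} = \left(- \frac{3454929}{16}\right) \left(- \frac{1}{279947}\right) = \frac{3454929}{4479152}$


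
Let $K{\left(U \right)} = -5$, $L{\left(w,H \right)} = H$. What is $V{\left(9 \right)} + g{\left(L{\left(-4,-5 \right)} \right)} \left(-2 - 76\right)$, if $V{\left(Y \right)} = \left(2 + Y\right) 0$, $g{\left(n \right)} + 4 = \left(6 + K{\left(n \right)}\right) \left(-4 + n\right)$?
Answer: $1014$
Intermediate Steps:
$g{\left(n \right)} = -8 + n$ ($g{\left(n \right)} = -4 + \left(6 - 5\right) \left(-4 + n\right) = -4 + 1 \left(-4 + n\right) = -4 + \left(-4 + n\right) = -8 + n$)
$V{\left(Y \right)} = 0$
$V{\left(9 \right)} + g{\left(L{\left(-4,-5 \right)} \right)} \left(-2 - 76\right) = 0 + \left(-8 - 5\right) \left(-2 - 76\right) = 0 - -1014 = 0 + 1014 = 1014$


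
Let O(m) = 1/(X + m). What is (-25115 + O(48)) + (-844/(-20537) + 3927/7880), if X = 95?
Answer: -52836045576493/2103810280 ≈ -25114.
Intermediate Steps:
O(m) = 1/(95 + m)
(-25115 + O(48)) + (-844/(-20537) + 3927/7880) = (-25115 + 1/(95 + 48)) + (-844/(-20537) + 3927/7880) = (-25115 + 1/143) + (-844*(-1/20537) + 3927*(1/7880)) = (-25115 + 1/143) + (844/20537 + 3927/7880) = -3591444/143 + 87299519/161831560 = -52836045576493/2103810280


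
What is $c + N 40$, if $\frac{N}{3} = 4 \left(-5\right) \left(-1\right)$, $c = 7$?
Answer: $2407$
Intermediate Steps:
$N = 60$ ($N = 3 \cdot 4 \left(-5\right) \left(-1\right) = 3 \left(\left(-20\right) \left(-1\right)\right) = 3 \cdot 20 = 60$)
$c + N 40 = 7 + 60 \cdot 40 = 7 + 2400 = 2407$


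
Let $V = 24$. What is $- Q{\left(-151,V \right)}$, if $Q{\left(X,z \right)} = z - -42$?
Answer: $-66$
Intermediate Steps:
$Q{\left(X,z \right)} = 42 + z$ ($Q{\left(X,z \right)} = z + 42 = 42 + z$)
$- Q{\left(-151,V \right)} = - (42 + 24) = \left(-1\right) 66 = -66$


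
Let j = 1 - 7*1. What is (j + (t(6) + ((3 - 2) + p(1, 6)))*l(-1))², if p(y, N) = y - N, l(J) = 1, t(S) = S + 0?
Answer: 16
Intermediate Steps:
t(S) = S
j = -6 (j = 1 - 7 = -6)
(j + (t(6) + ((3 - 2) + p(1, 6)))*l(-1))² = (-6 + (6 + ((3 - 2) + (1 - 1*6)))*1)² = (-6 + (6 + (1 + (1 - 6)))*1)² = (-6 + (6 + (1 - 5))*1)² = (-6 + (6 - 4)*1)² = (-6 + 2*1)² = (-6 + 2)² = (-4)² = 16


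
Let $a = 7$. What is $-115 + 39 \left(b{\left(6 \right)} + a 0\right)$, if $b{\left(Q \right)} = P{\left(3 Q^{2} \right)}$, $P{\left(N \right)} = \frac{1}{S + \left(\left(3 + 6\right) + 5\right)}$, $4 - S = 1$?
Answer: $- \frac{1916}{17} \approx -112.71$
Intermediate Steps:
$S = 3$ ($S = 4 - 1 = 3$)
$P{\left(N \right)} = \frac{1}{17}$ ($P{\left(N \right)} = \frac{1}{3 + \left(\left(3 + 6\right) + 5\right)} = \frac{1}{3 + \left(9 + 5\right)} = \frac{1}{3 + 14} = \frac{1}{17}$)
$b{\left(Q \right)} = \frac{1}{17}$
$-115 + 39 \left(b{\left(6 \right)} + a 0\right) = -115 + 39 \left(\frac{1}{17} + 7 \cdot 0\right) = -115 + 39 \left(\frac{1}{17} + 0\right) = -115 + 39 \cdot \frac{1}{17} = -115 + \frac{39}{17} = - \frac{1916}{17}$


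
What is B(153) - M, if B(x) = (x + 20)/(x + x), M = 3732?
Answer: -1141819/306 ≈ -3731.4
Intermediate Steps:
B(x) = (20 + x)/(2*x) (B(x) = (20 + x)/((2*x)) = (20 + x)*(1/(2*x)) = (20 + x)/(2*x))
B(153) - M = (1/2)*(20 + 153)/153 - 1*3732 = (1/2)*(1/153)*173 - 3732 = 173/306 - 3732 = -1141819/306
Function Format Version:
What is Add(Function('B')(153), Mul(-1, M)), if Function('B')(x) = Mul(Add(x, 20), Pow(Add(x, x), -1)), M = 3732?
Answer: Rational(-1141819, 306) ≈ -3731.4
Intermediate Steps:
Function('B')(x) = Mul(Rational(1, 2), Pow(x, -1), Add(20, x)) (Function('B')(x) = Mul(Add(20, x), Pow(Mul(2, x), -1)) = Mul(Add(20, x), Mul(Rational(1, 2), Pow(x, -1))) = Mul(Rational(1, 2), Pow(x, -1), Add(20, x)))
Add(Function('B')(153), Mul(-1, M)) = Add(Mul(Rational(1, 2), Pow(153, -1), Add(20, 153)), Mul(-1, 3732)) = Add(Mul(Rational(1, 2), Rational(1, 153), 173), -3732) = Add(Rational(173, 306), -3732) = Rational(-1141819, 306)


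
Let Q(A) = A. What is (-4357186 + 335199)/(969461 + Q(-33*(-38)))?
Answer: -7603/1835 ≈ -4.1433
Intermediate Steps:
(-4357186 + 335199)/(969461 + Q(-33*(-38))) = (-4357186 + 335199)/(969461 - 33*(-38)) = -4021987/(969461 + 1254) = -4021987/970715 = -4021987*1/970715 = -7603/1835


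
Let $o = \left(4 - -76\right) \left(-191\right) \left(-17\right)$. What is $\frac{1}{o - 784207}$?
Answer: $- \frac{1}{524447} \approx -1.9068 \cdot 10^{-6}$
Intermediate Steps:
$o = 259760$ ($o = \left(4 + 76\right) \left(-191\right) \left(-17\right) = 80 \left(-191\right) \left(-17\right) = \left(-15280\right) \left(-17\right) = 259760$)
$\frac{1}{o - 784207} = \frac{1}{259760 - 784207} = \frac{1}{-524447} = - \frac{1}{524447}$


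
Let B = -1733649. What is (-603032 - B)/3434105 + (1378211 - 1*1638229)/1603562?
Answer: 460042671932/2753400141005 ≈ 0.16708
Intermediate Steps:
(-603032 - B)/3434105 + (1378211 - 1*1638229)/1603562 = (-603032 - 1*(-1733649))/3434105 + (1378211 - 1*1638229)/1603562 = (-603032 + 1733649)*(1/3434105) + (1378211 - 1638229)*(1/1603562) = 1130617*(1/3434105) - 260018*1/1603562 = 1130617/3434105 - 130009/801781 = 460042671932/2753400141005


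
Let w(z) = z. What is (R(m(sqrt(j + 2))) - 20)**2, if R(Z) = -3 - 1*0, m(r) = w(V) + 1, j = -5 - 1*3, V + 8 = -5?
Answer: 529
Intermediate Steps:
V = -13 (V = -8 - 5 = -13)
j = -8 (j = -5 - 3 = -8)
m(r) = -12 (m(r) = -13 + 1 = -12)
R(Z) = -3 (R(Z) = -3 + 0 = -3)
(R(m(sqrt(j + 2))) - 20)**2 = (-3 - 20)**2 = (-23)**2 = 529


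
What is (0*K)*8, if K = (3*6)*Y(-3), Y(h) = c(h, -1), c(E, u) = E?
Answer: 0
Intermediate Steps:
Y(h) = h
K = -54 (K = (3*6)*(-3) = 18*(-3) = -54)
(0*K)*8 = (0*(-54))*8 = 0*8 = 0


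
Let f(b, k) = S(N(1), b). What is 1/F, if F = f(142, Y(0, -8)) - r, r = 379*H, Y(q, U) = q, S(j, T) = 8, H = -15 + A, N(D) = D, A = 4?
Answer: 1/4177 ≈ 0.00023941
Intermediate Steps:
H = -11 (H = -15 + 4 = -11)
f(b, k) = 8
r = -4169 (r = 379*(-11) = -4169)
F = 4177 (F = 8 - 1*(-4169) = 8 + 4169 = 4177)
1/F = 1/4177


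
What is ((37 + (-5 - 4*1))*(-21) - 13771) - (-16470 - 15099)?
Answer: 17210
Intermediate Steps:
((37 + (-5 - 4*1))*(-21) - 13771) - (-16470 - 15099) = ((37 + (-5 - 4))*(-21) - 13771) - 1*(-31569) = ((37 - 9)*(-21) - 13771) + 31569 = (28*(-21) - 13771) + 31569 = (-588 - 13771) + 31569 = -14359 + 31569 = 17210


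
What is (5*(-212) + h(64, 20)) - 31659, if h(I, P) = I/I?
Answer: -32718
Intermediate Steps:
h(I, P) = 1
(5*(-212) + h(64, 20)) - 31659 = (5*(-212) + 1) - 31659 = (-1060 + 1) - 31659 = -1059 - 31659 = -32718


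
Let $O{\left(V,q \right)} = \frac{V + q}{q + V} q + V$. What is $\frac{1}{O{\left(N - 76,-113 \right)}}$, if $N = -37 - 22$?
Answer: $- \frac{1}{248} \approx -0.0040323$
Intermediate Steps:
$N = -59$
$O{\left(V,q \right)} = V + q$ ($O{\left(V,q \right)} = \frac{V + q}{V + q} q + V = 1 q + V = q + V = V + q$)
$\frac{1}{O{\left(N - 76,-113 \right)}} = \frac{1}{\left(-59 - 76\right) - 113} = \frac{1}{-135 - 113} = \frac{1}{-248} = - \frac{1}{248}$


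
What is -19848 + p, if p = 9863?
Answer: -9985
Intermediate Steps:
-19848 + p = -19848 + 9863 = -9985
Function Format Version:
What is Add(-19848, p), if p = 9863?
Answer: -9985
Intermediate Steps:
Add(-19848, p) = Add(-19848, 9863) = -9985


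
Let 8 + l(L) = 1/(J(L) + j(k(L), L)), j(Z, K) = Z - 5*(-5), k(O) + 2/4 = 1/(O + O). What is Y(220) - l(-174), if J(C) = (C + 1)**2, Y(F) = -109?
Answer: -1052805865/10423817 ≈ -101.00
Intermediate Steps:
k(O) = -1/2 + 1/(2*O) (k(O) = -1/2 + 1/(O + O) = -1/2 + 1/(2*O))
j(Z, K) = 25 + Z (j(Z, K) = Z + 25 = 25 + Z)
J(C) = (1 + C)**2
l(L) = -8 + 1/(25 + (1 + L)**2 + (1 - L)/(2*L)) (l(L) = -8 + 1/((1 + L)**2 + (25 + (1 - L)/(2*L))) = -8 + 1/(25 + (1 + L)**2 + (1 - L)/(2*L)))
Y(220) - l(-174) = -109 - 2*(-4 + 4*(-174) - 1*(-174)*(199 + 8*(1 - 174)**2))/(1 - 1*(-174) + 2*(-174)*(25 + (1 - 174)**2)) = -109 - 2*(-4 - 696 - 1*(-174)*(199 + 8*(-173)**2))/(1 + 174 + 2*(-174)*(25 + (-173)**2)) = -109 - 2*(-4 - 696 - 1*(-174)*(199 + 8*29929))/(1 + 174 + 2*(-174)*(25 + 29929)) = -109 - 2*(-4 - 696 - 1*(-174)*(199 + 239432))/(1 + 174 + 2*(-174)*29954) = -109 - 2*(-4 - 696 - 1*(-174)*239631)/(1 + 174 - 10423992) = -109 - 2*(-4 - 696 + 41695794)/(-10423817) = -109 - 2*(-1)*41695094/10423817 = -109 - 1*(-83390188/10423817) = -109 + 83390188/10423817 = -1052805865/10423817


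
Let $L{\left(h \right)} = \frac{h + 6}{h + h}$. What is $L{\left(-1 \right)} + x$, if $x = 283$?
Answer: $\frac{561}{2} \approx 280.5$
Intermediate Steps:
$L{\left(h \right)} = \frac{6 + h}{2 h}$
$L{\left(-1 \right)} + x = \frac{6 - 1}{2 \left(-1\right)} + 283 = \frac{1}{2} \left(-1\right) 5 + 283 = - \frac{5}{2} + 283 = \frac{561}{2}$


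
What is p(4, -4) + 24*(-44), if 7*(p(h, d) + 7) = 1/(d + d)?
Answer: -59529/56 ≈ -1063.0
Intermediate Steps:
p(h, d) = -7 + 1/(14*d) (p(h, d) = -7 + 1/(7*(d + d)) = -7 + 1/(7*((2*d))) = -7 + (1/(2*d))/7 = -7 + 1/(14*d))
p(4, -4) + 24*(-44) = (-7 + (1/14)/(-4)) + 24*(-44) = (-7 + (1/14)*(-1/4)) - 1056 = (-7 - 1/56) - 1056 = -393/56 - 1056 = -59529/56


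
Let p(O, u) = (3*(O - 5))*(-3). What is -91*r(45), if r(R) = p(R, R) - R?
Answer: 36855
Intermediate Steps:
p(O, u) = 45 - 9*O (p(O, u) = (3*(-5 + O))*(-3) = (-15 + 3*O)*(-3) = 45 - 9*O)
r(R) = 45 - 10*R (r(R) = (45 - 9*R) - R = 45 - 10*R)
-91*r(45) = -91*(45 - 10*45) = -91*(45 - 450) = -91*(-405) = 36855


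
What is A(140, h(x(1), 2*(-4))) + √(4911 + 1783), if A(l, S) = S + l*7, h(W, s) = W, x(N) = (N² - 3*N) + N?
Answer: 979 + √6694 ≈ 1060.8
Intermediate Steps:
x(N) = N² - 2*N
A(l, S) = S + 7*l
A(140, h(x(1), 2*(-4))) + √(4911 + 1783) = (1*(-2 + 1) + 7*140) + √(4911 + 1783) = (1*(-1) + 980) + √6694 = (-1 + 980) + √6694 = 979 + √6694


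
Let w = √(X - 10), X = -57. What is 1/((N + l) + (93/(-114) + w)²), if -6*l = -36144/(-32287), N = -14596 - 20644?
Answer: 46622428*I/(-1646075736245*I + 76068172*√67) ≈ -2.8323e-5 + 1.0714e-8*I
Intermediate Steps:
w = I*√67 (w = √(-57 - 10) = √(-67) = I*√67 ≈ 8.1853*I)
N = -35240
l = -6024/32287 (l = -(-6024)/(-32287) = -(-6024)*(-1)/32287 = -⅙*36144/32287 = -6024/32287 ≈ -0.18658)
1/((N + l) + (93/(-114) + w)²) = 1/((-35240 - 6024/32287) + (93/(-114) + I*√67)²) = 1/(-1137799904/32287 + (93*(-1/114) + I*√67)²) = 1/(-1137799904/32287 + (-31/38 + I*√67)²)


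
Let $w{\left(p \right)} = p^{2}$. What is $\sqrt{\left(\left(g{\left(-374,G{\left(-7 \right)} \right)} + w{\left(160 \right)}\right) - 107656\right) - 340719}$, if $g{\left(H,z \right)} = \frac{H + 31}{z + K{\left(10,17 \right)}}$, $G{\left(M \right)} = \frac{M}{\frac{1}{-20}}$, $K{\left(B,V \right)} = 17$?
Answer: $\frac{i \sqrt{10421034826}}{157} \approx 650.21 i$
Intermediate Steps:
$G{\left(M \right)} = - 20 M$ ($G{\left(M \right)} = \frac{M}{- \frac{1}{20}} = M \left(-20\right) = - 20 M$)
$g{\left(H,z \right)} = \frac{31 + H}{17 + z}$ ($g{\left(H,z \right)} = \frac{H + 31}{z + 17} = \frac{31 + H}{17 + z}$)
$\sqrt{\left(\left(g{\left(-374,G{\left(-7 \right)} \right)} + w{\left(160 \right)}\right) - 107656\right) - 340719} = \sqrt{\left(\left(\frac{31 - 374}{17 - -140} + 160^{2}\right) - 107656\right) - 340719} = \sqrt{\left(\left(\frac{1}{17 + 140} \left(-343\right) + 25600\right) - 107656\right) - 340719} = \sqrt{\left(\left(\frac{1}{157} \left(-343\right) + 25600\right) - 107656\right) - 340719} = \sqrt{\left(\left(- \frac{343}{157} + 25600\right) - 107656\right) - 340719} = \sqrt{\left(\frac{4018857}{157} - 107656\right) - 340719} = \sqrt{- \frac{12883135}{157} - 340719} = \sqrt{- \frac{66376018}{157}} = \frac{i \sqrt{10421034826}}{157}$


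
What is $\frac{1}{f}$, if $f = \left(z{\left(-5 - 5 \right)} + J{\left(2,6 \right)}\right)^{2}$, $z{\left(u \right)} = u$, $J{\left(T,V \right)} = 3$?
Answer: $\frac{1}{49} \approx 0.020408$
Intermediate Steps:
$f = 49$ ($f = \left(\left(-5 - 5\right) + 3\right)^{2} = \left(-10 + 3\right)^{2} = \left(-7\right)^{2} = 49$)
$\frac{1}{f} = \frac{1}{49}$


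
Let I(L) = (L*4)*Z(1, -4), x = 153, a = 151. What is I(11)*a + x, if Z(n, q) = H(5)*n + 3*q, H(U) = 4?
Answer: -52999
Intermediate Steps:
Z(n, q) = 3*q + 4*n (Z(n, q) = 4*n + 3*q = 3*q + 4*n)
I(L) = -32*L (I(L) = (L*4)*(3*(-4) + 4*1) = (4*L)*(-12 + 4) = (4*L)*(-8) = -32*L)
I(11)*a + x = -32*11*151 + 153 = -352*151 + 153 = -53152 + 153 = -52999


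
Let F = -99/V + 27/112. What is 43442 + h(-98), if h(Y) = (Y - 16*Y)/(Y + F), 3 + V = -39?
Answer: 92802626/2137 ≈ 43427.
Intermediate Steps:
V = -42 (V = -3 - 39 = -42)
F = 291/112 (F = -99/(-42) + 27/112 = -99*(-1/42) + 27*(1/112) = 33/14 + 27/112 = 291/112 ≈ 2.5982)
h(Y) = -15*Y/(291/112 + Y) (h(Y) = (Y - 16*Y)/(Y + 291/112) = (-15*Y)/(291/112 + Y) = -15*Y/(291/112 + Y))
43442 + h(-98) = 43442 - 1680*(-98)/(291 + 112*(-98)) = 43442 - 1680*(-98)/(291 - 10976) = 43442 - 1680*(-98)/(-10685) = 43442 - 1680*(-98)*(-1/10685) = 43442 - 32928/2137 = 92802626/2137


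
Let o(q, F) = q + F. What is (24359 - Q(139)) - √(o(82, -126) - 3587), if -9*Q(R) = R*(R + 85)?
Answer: 250367/9 - I*√3631 ≈ 27819.0 - 60.258*I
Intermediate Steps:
Q(R) = -R*(85 + R)/9 (Q(R) = -R*(R + 85)/9 = -R*(85 + R)/9)
o(q, F) = F + q
(24359 - Q(139)) - √(o(82, -126) - 3587) = (24359 - (-1)*139*(85 + 139)/9) - √((-126 + 82) - 3587) = (24359 - (-1)*139*224/9) - √(-44 - 3587) = (24359 - 1*(-31136/9)) - √(-3631) = (24359 + 31136/9) - I*√3631 = 250367/9 - I*√3631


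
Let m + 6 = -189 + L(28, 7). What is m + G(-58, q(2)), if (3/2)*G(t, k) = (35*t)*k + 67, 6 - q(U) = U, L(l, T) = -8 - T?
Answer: -16736/3 ≈ -5578.7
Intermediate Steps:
m = -210 (m = -6 + (-189 + (-8 - 1*7)) = -6 + (-189 + (-8 - 7)) = -6 + (-189 - 15) = -6 - 204 = -210)
q(U) = 6 - U
G(t, k) = 134/3 + 70*k*t/3 (G(t, k) = 2*((35*t)*k + 67)/3 = 2*(35*k*t + 67)/3 = 2*(67 + 35*k*t)/3 = 134/3 + 70*k*t/3)
m + G(-58, q(2)) = -210 + (134/3 + (70/3)*(6 - 1*2)*(-58)) = -210 + (134/3 + (70/3)*(6 - 2)*(-58)) = -210 + (134/3 + (70/3)*4*(-58)) = -210 + (134/3 - 16240/3) = -210 - 16106/3 = -16736/3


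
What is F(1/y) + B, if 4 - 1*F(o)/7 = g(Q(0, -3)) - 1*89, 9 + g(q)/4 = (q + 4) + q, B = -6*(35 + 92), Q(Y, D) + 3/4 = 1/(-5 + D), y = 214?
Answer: 78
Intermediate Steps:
Q(Y, D) = -¾ + 1/(-5 + D)
B = -762 (B = -6*127 = -762)
g(q) = -20 + 8*q (g(q) = -36 + 4*((q + 4) + q) = -36 + 4*((4 + q) + q) = -36 + 4*(4 + 2*q) = -36 + (16 + 8*q) = -20 + 8*q)
F(o) = 840 (F(o) = 28 - 7*((-20 + 8*((19 - 3*(-3))/(4*(-5 - 3)))) - 1*89) = 28 - 7*((-20 + 8*((¼)*(19 + 9)/(-8))) - 89) = 28 - 7*((-20 + 8*((¼)*(-⅛)*28)) - 89) = 28 - 7*((-20 + 8*(-7/8)) - 89) = 28 - 7*((-20 - 7) - 89) = 28 - 7*(-27 - 89) = 28 - 7*(-116) = 28 + 812 = 840)
F(1/y) + B = 840 - 762 = 78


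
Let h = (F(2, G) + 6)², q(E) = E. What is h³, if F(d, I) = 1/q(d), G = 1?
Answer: 4826809/64 ≈ 75419.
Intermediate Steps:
F(d, I) = 1/d
h = 169/4 (h = (1/2 + 6)² = (½ + 6)² = (13/2)² = 169/4 ≈ 42.250)
h³ = (169/4)³ = 4826809/64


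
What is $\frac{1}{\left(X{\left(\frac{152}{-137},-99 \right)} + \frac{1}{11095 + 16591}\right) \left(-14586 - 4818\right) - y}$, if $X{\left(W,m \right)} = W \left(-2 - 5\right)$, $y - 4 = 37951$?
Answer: $- \frac{1896491}{357783229687} \approx -5.3007 \cdot 10^{-6}$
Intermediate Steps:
$y = 37955$ ($y = 4 + 37951 = 37955$)
$X{\left(W,m \right)} = - 7 W$ ($X{\left(W,m \right)} = W \left(-7\right) = - 7 W$)
$\frac{1}{\left(X{\left(\frac{152}{-137},-99 \right)} + \frac{1}{11095 + 16591}\right) \left(-14586 - 4818\right) - y} = \frac{1}{\left(- 7 \frac{152}{-137} + \frac{1}{11095 + 16591}\right) \left(-14586 - 4818\right) - 37955} = \frac{1}{\left(- 7 \cdot 152 \left(- \frac{1}{137}\right) + \frac{1}{27686}\right) \left(-19404\right) - 37955} = \frac{1}{\left(\left(-7\right) \left(- \frac{152}{137}\right) + \frac{1}{27686}\right) \left(-19404\right) - 37955} = \frac{1}{\left(\frac{1064}{137} + \frac{1}{27686}\right) \left(-19404\right) - 37955} = \frac{1}{\frac{29458041}{3792982} \left(-19404\right) - 37955} = \frac{1}{- \frac{285801913782}{1896491} - 37955} = \frac{1}{- \frac{357783229687}{1896491}} = - \frac{1896491}{357783229687}$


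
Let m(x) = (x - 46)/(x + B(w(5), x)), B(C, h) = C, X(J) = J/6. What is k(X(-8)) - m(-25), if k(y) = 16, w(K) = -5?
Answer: 409/30 ≈ 13.633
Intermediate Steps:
X(J) = J/6 (X(J) = J*(1/6) = J/6)
m(x) = (-46 + x)/(-5 + x) (m(x) = (x - 46)/(x - 5) = (-46 + x)/(-5 + x))
k(X(-8)) - m(-25) = 16 - (-46 - 25)/(-5 - 25) = 16 - (-71)/(-30) = 16 - (-1)*(-71)/30 = 16 - 1*71/30 = 16 - 71/30 = 409/30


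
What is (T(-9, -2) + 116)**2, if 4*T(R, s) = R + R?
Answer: 49729/4 ≈ 12432.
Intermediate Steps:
T(R, s) = R/2 (T(R, s) = (R + R)/4 = (2*R)/4 = R/2)
(T(-9, -2) + 116)**2 = ((1/2)*(-9) + 116)**2 = (-9/2 + 116)**2 = (223/2)**2 = 49729/4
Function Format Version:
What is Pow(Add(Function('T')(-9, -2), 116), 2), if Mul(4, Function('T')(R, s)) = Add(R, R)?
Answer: Rational(49729, 4) ≈ 12432.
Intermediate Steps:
Function('T')(R, s) = Mul(Rational(1, 2), R) (Function('T')(R, s) = Mul(Rational(1, 4), Add(R, R)) = Mul(Rational(1, 4), Mul(2, R)) = Mul(Rational(1, 2), R))
Pow(Add(Function('T')(-9, -2), 116), 2) = Pow(Add(Mul(Rational(1, 2), -9), 116), 2) = Pow(Add(Rational(-9, 2), 116), 2) = Pow(Rational(223, 2), 2) = Rational(49729, 4)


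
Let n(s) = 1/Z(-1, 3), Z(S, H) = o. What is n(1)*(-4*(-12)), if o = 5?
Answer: 48/5 ≈ 9.6000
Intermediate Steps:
Z(S, H) = 5
n(s) = ⅕ (n(s) = 1/5 = ⅕)
n(1)*(-4*(-12)) = (-4*(-12))/5 = (⅕)*48 = 48/5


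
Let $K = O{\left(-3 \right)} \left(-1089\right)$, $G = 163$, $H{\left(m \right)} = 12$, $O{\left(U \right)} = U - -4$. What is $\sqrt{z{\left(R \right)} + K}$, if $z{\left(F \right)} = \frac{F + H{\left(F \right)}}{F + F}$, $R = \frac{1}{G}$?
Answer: $\frac{i \sqrt{442}}{2} \approx 10.512 i$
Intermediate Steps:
$O{\left(U \right)} = 4 + U$ ($O{\left(U \right)} = U + 4 = 4 + U$)
$R = \frac{1}{163} \approx 0.006135$
$K = -1089$ ($K = \left(4 - 3\right) \left(-1089\right) = 1 \left(-1089\right) = -1089$)
$z{\left(F \right)} = \frac{12 + F}{2 F}$ ($z{\left(F \right)} = \frac{F + 12}{F + F} = \frac{12 + F}{2 F}$)
$\sqrt{z{\left(R \right)} + K} = \sqrt{\frac{\frac{1}{\frac{1}{163}} \left(12 + \frac{1}{163}\right)}{2} - 1089} = \sqrt{\frac{1}{2} \cdot 163 \cdot \frac{1957}{163} - 1089} = \sqrt{\frac{1957}{2} - 1089} = \sqrt{- \frac{221}{2}} = \frac{i \sqrt{442}}{2}$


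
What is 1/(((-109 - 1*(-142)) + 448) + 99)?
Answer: 1/580 ≈ 0.0017241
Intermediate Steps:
1/(((-109 - 1*(-142)) + 448) + 99) = 1/(((-109 + 142) + 448) + 99) = 1/((33 + 448) + 99) = 1/(481 + 99) = 1/580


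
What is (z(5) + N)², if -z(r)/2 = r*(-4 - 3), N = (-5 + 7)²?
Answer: 5476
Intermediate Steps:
N = 4 (N = 2² = 4)
z(r) = 14*r (z(r) = -2*r*(-4 - 3) = -2*r*(-7) = -(-14)*r = 14*r)
(z(5) + N)² = (14*5 + 4)² = (70 + 4)² = 74² = 5476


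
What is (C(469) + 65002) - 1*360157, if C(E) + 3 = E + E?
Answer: -294220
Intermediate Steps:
C(E) = -3 + 2*E (C(E) = -3 + (E + E) = -3 + 2*E)
(C(469) + 65002) - 1*360157 = ((-3 + 2*469) + 65002) - 1*360157 = ((-3 + 938) + 65002) - 360157 = (935 + 65002) - 360157 = 65937 - 360157 = -294220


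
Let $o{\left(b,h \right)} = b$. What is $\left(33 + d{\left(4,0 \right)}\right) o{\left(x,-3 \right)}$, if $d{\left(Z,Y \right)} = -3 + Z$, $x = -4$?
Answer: $-136$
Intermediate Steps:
$\left(33 + d{\left(4,0 \right)}\right) o{\left(x,-3 \right)} = \left(33 + \left(-3 + 4\right)\right) \left(-4\right) = \left(33 + 1\right) \left(-4\right) = 34 \left(-4\right) = -136$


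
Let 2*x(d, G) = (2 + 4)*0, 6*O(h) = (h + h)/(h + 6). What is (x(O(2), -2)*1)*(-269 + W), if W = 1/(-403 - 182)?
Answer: 0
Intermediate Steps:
O(h) = h/(3*(6 + h)) (O(h) = ((h + h)/(h + 6))/6 = ((2*h)/(6 + h))/6 = (2*h/(6 + h))/6 = h/(3*(6 + h)))
x(d, G) = 0 (x(d, G) = ((2 + 4)*0)/2 = (6*0)/2 = (1/2)*0 = 0)
W = -1/585 (W = 1/(-585) = -1/585 ≈ -0.0017094)
(x(O(2), -2)*1)*(-269 + W) = (0*1)*(-269 - 1/585) = 0*(-157366/585) = 0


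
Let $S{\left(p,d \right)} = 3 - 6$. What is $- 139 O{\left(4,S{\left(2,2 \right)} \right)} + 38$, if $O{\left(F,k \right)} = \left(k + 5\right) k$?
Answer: $872$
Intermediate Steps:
$S{\left(p,d \right)} = -3$ ($S{\left(p,d \right)} = 3 - 6 = -3$)
$O{\left(F,k \right)} = k \left(5 + k\right)$ ($O{\left(F,k \right)} = \left(5 + k\right) k = k \left(5 + k\right)$)
$- 139 O{\left(4,S{\left(2,2 \right)} \right)} + 38 = - 139 \left(- 3 \left(5 - 3\right)\right) + 38 = - 139 \left(\left(-3\right) 2\right) + 38 = \left(-139\right) \left(-6\right) + 38 = 834 + 38 = 872$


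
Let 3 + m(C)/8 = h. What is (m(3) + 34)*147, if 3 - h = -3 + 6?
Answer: 1470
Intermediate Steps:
h = 0 (h = 3 - (-3 + 6) = 3 - 1*3 = 3 - 3 = 0)
m(C) = -24 (m(C) = -24 + 8*0 = -24 + 0 = -24)
(m(3) + 34)*147 = (-24 + 34)*147 = 10*147 = 1470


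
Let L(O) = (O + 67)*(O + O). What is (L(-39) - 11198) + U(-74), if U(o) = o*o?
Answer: -7906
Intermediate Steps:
L(O) = 2*O*(67 + O) (L(O) = (67 + O)*(2*O) = 2*O*(67 + O))
U(o) = o²
(L(-39) - 11198) + U(-74) = (2*(-39)*(67 - 39) - 11198) + (-74)² = (2*(-39)*28 - 11198) + 5476 = (-2184 - 11198) + 5476 = -13382 + 5476 = -7906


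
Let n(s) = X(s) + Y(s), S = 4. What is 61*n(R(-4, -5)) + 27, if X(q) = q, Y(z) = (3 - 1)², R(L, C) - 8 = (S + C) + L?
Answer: 454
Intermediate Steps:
R(L, C) = 12 + C + L (R(L, C) = 8 + ((4 + C) + L) = 8 + (4 + C + L) = 12 + C + L)
Y(z) = 4 (Y(z) = 2² = 4)
n(s) = 4 + s (n(s) = s + 4 = 4 + s)
61*n(R(-4, -5)) + 27 = 61*(4 + (12 - 5 - 4)) + 27 = 61*(4 + 3) + 27 = 61*7 + 27 = 427 + 27 = 454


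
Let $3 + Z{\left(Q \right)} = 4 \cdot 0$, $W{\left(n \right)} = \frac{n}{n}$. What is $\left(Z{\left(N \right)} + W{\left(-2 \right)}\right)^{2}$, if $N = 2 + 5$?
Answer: $4$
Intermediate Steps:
$W{\left(n \right)} = 1$
$N = 7$
$Z{\left(Q \right)} = -3$ ($Z{\left(Q \right)} = -3 + 4 \cdot 0 = -3 + 0 = -3$)
$\left(Z{\left(N \right)} + W{\left(-2 \right)}\right)^{2} = \left(-3 + 1\right)^{2} = \left(-2\right)^{2} = 4$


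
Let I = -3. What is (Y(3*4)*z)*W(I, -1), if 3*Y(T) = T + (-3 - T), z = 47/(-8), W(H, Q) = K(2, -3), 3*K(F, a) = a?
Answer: -47/8 ≈ -5.8750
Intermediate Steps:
K(F, a) = a/3
W(H, Q) = -1 (W(H, Q) = (1/3)*(-3) = -1)
z = -47/8 (z = 47*(-1/8) = -47/8 ≈ -5.8750)
Y(T) = -1 (Y(T) = (T + (-3 - T))/3 = (1/3)*(-3) = -1)
(Y(3*4)*z)*W(I, -1) = -1*(-47/8)*(-1) = (47/8)*(-1) = -47/8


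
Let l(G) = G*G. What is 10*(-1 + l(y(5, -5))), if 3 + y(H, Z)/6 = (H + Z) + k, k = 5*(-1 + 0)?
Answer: 23030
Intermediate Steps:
k = -5 (k = 5*(-1) = -5)
y(H, Z) = -48 + 6*H + 6*Z (y(H, Z) = -18 + 6*((H + Z) - 5) = -18 + 6*(-5 + H + Z) = -18 + (-30 + 6*H + 6*Z) = -48 + 6*H + 6*Z)
l(G) = G²
10*(-1 + l(y(5, -5))) = 10*(-1 + (-48 + 6*5 + 6*(-5))²) = 10*(-1 + (-48 + 30 - 30)²) = 10*(-1 + (-48)²) = 10*(-1 + 2304) = 10*2303 = 23030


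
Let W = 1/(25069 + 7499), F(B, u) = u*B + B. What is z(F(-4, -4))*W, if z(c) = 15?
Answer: 5/10856 ≈ 0.00046057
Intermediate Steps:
F(B, u) = B + B*u (F(B, u) = B*u + B = B + B*u)
W = 1/32568 ≈ 3.0705e-5
z(F(-4, -4))*W = 15*(1/32568) = 5/10856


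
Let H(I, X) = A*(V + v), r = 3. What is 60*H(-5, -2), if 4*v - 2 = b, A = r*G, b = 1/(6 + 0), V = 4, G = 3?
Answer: 4905/2 ≈ 2452.5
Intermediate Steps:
b = 1/6 ≈ 0.16667
A = 9 (A = 3*3 = 9)
v = 13/24 (v = 1/2 + (1/4)*(1/6) = 1/2 + 1/24 = 13/24 ≈ 0.54167)
H(I, X) = 327/8 (H(I, X) = 9*(4 + 13/24) = 9*(109/24) = 327/8)
60*H(-5, -2) = 60*(327/8) = 4905/2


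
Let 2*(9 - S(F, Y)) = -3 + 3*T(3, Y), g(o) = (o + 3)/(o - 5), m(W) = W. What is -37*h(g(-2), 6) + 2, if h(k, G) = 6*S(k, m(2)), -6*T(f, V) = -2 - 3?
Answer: -4103/2 ≈ -2051.5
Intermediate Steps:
T(f, V) = ⅚ (T(f, V) = -(-2 - 3)/6 = -⅙*(-5) = ⅚)
g(o) = (3 + o)/(-5 + o)
S(F, Y) = 37/4 (S(F, Y) = 9 - (-3 + 3*(⅚))/2 = 9 - (-3 + 5/2)/2 = 9 - ½*(-½) = 9 + ¼ = 37/4)
h(k, G) = 111/2 (h(k, G) = 6*(37/4) = 111/2)
-37*h(g(-2), 6) + 2 = -37*111/2 + 2 = -4107/2 + 2 = -4103/2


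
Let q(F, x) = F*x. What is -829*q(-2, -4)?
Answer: -6632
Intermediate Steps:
-829*q(-2, -4) = -(-1658)*(-4) = -829*8 = -6632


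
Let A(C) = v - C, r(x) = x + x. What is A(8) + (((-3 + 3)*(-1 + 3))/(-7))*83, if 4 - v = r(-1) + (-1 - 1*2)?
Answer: 1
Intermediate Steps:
r(x) = 2*x
v = 9 (v = 4 - (2*(-1) + (-1 - 1*2)) = 4 - (-2 + (-1 - 2)) = 4 - (-2 - 3) = 4 - 1*(-5) = 4 + 5 = 9)
A(C) = 9 - C
A(8) + (((-3 + 3)*(-1 + 3))/(-7))*83 = (9 - 1*8) + (((-3 + 3)*(-1 + 3))/(-7))*83 = (9 - 8) - 0*2*83 = 1 - ⅐*0*83 = 1 + 0*83 = 1 + 0 = 1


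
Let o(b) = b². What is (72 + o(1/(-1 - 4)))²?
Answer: 3243601/625 ≈ 5189.8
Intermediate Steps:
(72 + o(1/(-1 - 4)))² = (72 + (1/(-1 - 4))²)² = (72 + (1/(-5))²)² = (72 + (-⅕)²)² = (72 + 1/25)² = (1801/25)² = 3243601/625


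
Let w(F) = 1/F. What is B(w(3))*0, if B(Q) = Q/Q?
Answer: 0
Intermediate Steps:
B(Q) = 1
B(w(3))*0 = 1*0 = 0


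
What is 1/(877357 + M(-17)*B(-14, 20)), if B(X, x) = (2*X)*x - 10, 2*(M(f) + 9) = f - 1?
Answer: 1/887617 ≈ 1.1266e-6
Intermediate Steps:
M(f) = -19/2 + f/2 (M(f) = -9 + (f - 1)/2 = -9 + (-1 + f)/2 = -9 + (-1/2 + f/2) = -19/2 + f/2)
B(X, x) = -10 + 2*X*x (B(X, x) = 2*X*x - 10 = -10 + 2*X*x)
1/(877357 + M(-17)*B(-14, 20)) = 1/(877357 + (-19/2 + (1/2)*(-17))*(-10 + 2*(-14)*20)) = 1/(877357 + (-19/2 - 17/2)*(-10 - 560)) = 1/(877357 - 18*(-570)) = 1/(877357 + 10260) = 1/887617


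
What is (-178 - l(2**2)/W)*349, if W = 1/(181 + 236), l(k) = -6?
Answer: 811076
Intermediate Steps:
W = 1/417 ≈ 0.0023981
(-178 - l(2**2)/W)*349 = (-178 - (-6)/1/417)*349 = (-178 - (-6)*417)*349 = (-178 - 1*(-2502))*349 = (-178 + 2502)*349 = 2324*349 = 811076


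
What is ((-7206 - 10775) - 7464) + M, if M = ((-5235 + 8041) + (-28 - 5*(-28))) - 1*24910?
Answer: -47437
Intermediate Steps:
M = -21992 (M = (2806 + (-28 + 140)) - 24910 = (2806 + 112) - 24910 = 2918 - 24910 = -21992)
((-7206 - 10775) - 7464) + M = ((-7206 - 10775) - 7464) - 21992 = (-17981 - 7464) - 21992 = -25445 - 21992 = -47437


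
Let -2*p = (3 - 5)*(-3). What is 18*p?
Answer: -54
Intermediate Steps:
p = -3 (p = -(3 - 5)*(-3)/2 = -(-1)*(-3) = -½*6 = -3)
18*p = 18*(-3) = -54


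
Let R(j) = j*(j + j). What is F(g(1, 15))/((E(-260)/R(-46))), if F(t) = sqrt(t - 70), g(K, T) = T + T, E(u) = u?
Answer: -2116*I*sqrt(10)/65 ≈ -102.94*I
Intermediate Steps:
g(K, T) = 2*T
R(j) = 2*j**2 (R(j) = j*(2*j) = 2*j**2)
F(t) = sqrt(-70 + t)
F(g(1, 15))/((E(-260)/R(-46))) = sqrt(-70 + 2*15)/((-260/(2*(-46)**2))) = sqrt(-70 + 30)/((-260/(2*2116))) = sqrt(-40)/((-260/4232)) = (2*I*sqrt(10))/((-260*1/4232)) = (2*I*sqrt(10))/(-65/1058) = (2*I*sqrt(10))*(-1058/65) = -2116*I*sqrt(10)/65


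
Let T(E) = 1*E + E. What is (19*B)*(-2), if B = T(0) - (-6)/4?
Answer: -57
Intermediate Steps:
T(E) = 2*E (T(E) = E + E = 2*E)
B = 3/2 (B = 2*0 - (-6)/4 = 0 - (-6)/4 = 0 - 1*(-3/2) = 0 + 3/2 = 3/2 ≈ 1.5000)
(19*B)*(-2) = (19*(3/2))*(-2) = (57/2)*(-2) = -57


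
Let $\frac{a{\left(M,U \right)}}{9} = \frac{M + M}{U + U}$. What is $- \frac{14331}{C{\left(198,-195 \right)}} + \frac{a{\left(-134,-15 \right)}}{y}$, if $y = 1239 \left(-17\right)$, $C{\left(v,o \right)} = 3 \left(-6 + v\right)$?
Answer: $- \frac{167722313}{6740160} \approx -24.884$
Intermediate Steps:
$C{\left(v,o \right)} = -18 + 3 v$
$y = -21063$
$a{\left(M,U \right)} = \frac{9 M}{U}$ ($a{\left(M,U \right)} = 9 \frac{M + M}{U + U} = 9 \frac{2 M}{2 U} = 9 \cdot 2 M \frac{1}{2 U} = 9 \frac{M}{U} = \frac{9 M}{U}$)
$- \frac{14331}{C{\left(198,-195 \right)}} + \frac{a{\left(-134,-15 \right)}}{y} = - \frac{14331}{-18 + 3 \cdot 198} + \frac{9 \left(-134\right) \frac{1}{-15}}{-21063} = - \frac{14331}{-18 + 594} + 9 \left(-134\right) \left(- \frac{1}{15}\right) \left(- \frac{1}{21063}\right) = - \frac{14331}{576} + \frac{402}{5} \left(- \frac{1}{21063}\right) = \left(-14331\right) \frac{1}{576} - \frac{134}{35105} = - \frac{4777}{192} - \frac{134}{35105} = - \frac{167722313}{6740160}$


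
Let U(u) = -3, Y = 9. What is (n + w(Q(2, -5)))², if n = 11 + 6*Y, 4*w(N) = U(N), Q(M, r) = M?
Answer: 66049/16 ≈ 4128.1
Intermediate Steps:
w(N) = -¾ (w(N) = (¼)*(-3) = -¾)
n = 65 (n = 11 + 6*9 = 11 + 54 = 65)
(n + w(Q(2, -5)))² = (65 - ¾)² = (257/4)² = 66049/16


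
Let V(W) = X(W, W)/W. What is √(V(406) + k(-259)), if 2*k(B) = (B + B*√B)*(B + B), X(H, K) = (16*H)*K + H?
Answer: √(73578 + 67081*I*√259) ≈ 760.15 + 710.1*I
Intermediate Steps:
X(H, K) = H + 16*H*K (X(H, K) = 16*H*K + H = H + 16*H*K)
k(B) = B*(B + B^(3/2)) (k(B) = ((B + B*√B)*(B + B))/2 = ((B + B^(3/2))*(2*B))/2 = (2*B*(B + B^(3/2)))/2 = B*(B + B^(3/2)))
V(W) = 1 + 16*W (V(W) = (W*(1 + 16*W))/W = 1 + 16*W)
√(V(406) + k(-259)) = √((1 + 16*406) + ((-259)² + (-259)^(5/2))) = √((1 + 6496) + (67081 + 67081*I*√259)) = √(6497 + (67081 + 67081*I*√259)) = √(73578 + 67081*I*√259)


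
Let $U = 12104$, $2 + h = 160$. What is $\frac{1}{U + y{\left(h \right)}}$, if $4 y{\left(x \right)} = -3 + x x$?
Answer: $\frac{4}{73377} \approx 5.4513 \cdot 10^{-5}$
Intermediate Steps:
$h = 158$ ($h = -2 + 160 = 158$)
$y{\left(x \right)} = - \frac{3}{4} + \frac{x^{2}}{4}$ ($y{\left(x \right)} = \frac{-3 + x x}{4} = \frac{-3 + x^{2}}{4} = - \frac{3}{4} + \frac{x^{2}}{4}$)
$\frac{1}{U + y{\left(h \right)}} = \frac{1}{12104 - \left(\frac{3}{4} - \frac{158^{2}}{4}\right)} = \frac{1}{12104 + \left(- \frac{3}{4} + \frac{1}{4} \cdot 24964\right)} = \frac{1}{12104 + \left(- \frac{3}{4} + 6241\right)} = \frac{1}{12104 + \frac{24961}{4}} = \frac{1}{\frac{73377}{4}} = \frac{4}{73377}$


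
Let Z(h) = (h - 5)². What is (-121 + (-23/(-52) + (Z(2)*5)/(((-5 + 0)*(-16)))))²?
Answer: 622951681/43264 ≈ 14399.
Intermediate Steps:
Z(h) = (-5 + h)²
(-121 + (-23/(-52) + (Z(2)*5)/(((-5 + 0)*(-16)))))² = (-121 + (-23/(-52) + ((-5 + 2)²*5)/(((-5 + 0)*(-16)))))² = (-121 + (-23*(-1/52) + ((-3)²*5)/((-5*(-16)))))² = (-121 + (23/52 + (9*5)/80))² = (-121 + (23/52 + 45*(1/80)))² = (-121 + (23/52 + 9/16))² = (-121 + 209/208)² = (-24959/208)² = 622951681/43264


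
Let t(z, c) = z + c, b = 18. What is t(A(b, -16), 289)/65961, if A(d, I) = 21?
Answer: 310/65961 ≈ 0.0046997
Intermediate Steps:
t(z, c) = c + z
t(A(b, -16), 289)/65961 = (289 + 21)/65961 = 310*(1/65961) = 310/65961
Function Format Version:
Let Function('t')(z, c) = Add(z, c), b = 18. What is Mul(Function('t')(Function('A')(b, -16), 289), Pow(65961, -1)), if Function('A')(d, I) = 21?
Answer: Rational(310, 65961) ≈ 0.0046997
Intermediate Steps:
Function('t')(z, c) = Add(c, z)
Mul(Function('t')(Function('A')(b, -16), 289), Pow(65961, -1)) = Mul(Add(289, 21), Pow(65961, -1)) = Mul(310, Rational(1, 65961)) = Rational(310, 65961)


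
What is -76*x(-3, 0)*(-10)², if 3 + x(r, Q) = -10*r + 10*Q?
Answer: -205200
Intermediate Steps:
x(r, Q) = -3 - 10*r + 10*Q (x(r, Q) = -3 + (-10*r + 10*Q) = -3 - 10*r + 10*Q)
-76*x(-3, 0)*(-10)² = -76*(-3 - 10*(-3) + 10*0)*(-10)² = -76*(-3 + 30 + 0)*100 = -76*27*100 = -2052*100 = -205200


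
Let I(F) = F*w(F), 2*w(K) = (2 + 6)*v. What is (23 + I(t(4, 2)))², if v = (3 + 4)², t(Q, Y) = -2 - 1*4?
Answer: 1329409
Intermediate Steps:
t(Q, Y) = -6 (t(Q, Y) = -2 - 4 = -6)
v = 49 (v = 7² = 49)
w(K) = 196 (w(K) = ((2 + 6)*49)/2 = (8*49)/2 = (½)*392 = 196)
I(F) = 196*F (I(F) = F*196 = 196*F)
(23 + I(t(4, 2)))² = (23 + 196*(-6))² = (23 - 1176)² = (-1153)² = 1329409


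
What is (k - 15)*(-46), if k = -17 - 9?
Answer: 1886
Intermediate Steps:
k = -26
(k - 15)*(-46) = (-26 - 15)*(-46) = -41*(-46) = 1886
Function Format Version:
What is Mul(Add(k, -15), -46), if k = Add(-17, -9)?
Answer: 1886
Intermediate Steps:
k = -26
Mul(Add(k, -15), -46) = Mul(Add(-26, -15), -46) = Mul(-41, -46) = 1886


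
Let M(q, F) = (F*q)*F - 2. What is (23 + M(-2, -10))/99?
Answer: -179/99 ≈ -1.8081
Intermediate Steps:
M(q, F) = -2 + q*F² (M(q, F) = q*F² - 2 = -2 + q*F²)
(23 + M(-2, -10))/99 = (23 + (-2 - 2*(-10)²))/99 = (23 + (-2 - 2*100))/99 = (23 + (-2 - 200))/99 = (23 - 202)/99 = (1/99)*(-179) = -179/99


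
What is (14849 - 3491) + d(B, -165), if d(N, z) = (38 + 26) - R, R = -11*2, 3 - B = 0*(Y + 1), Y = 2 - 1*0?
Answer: 11444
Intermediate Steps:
Y = 2 (Y = 2 + 0 = 2)
B = 3 (B = 3 - 0*(2 + 1) = 3 - 0*3 = 3 - 1*0 = 3 + 0 = 3)
R = -22
d(N, z) = 86 (d(N, z) = (38 + 26) - 1*(-22) = 64 + 22 = 86)
(14849 - 3491) + d(B, -165) = (14849 - 3491) + 86 = 11358 + 86 = 11444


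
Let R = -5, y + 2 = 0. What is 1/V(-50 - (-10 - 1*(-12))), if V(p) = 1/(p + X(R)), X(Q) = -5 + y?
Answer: -59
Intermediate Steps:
y = -2 (y = -2 + 0 = -2)
X(Q) = -7 (X(Q) = -5 - 2 = -7)
V(p) = 1/(-7 + p) (V(p) = 1/(p - 7) = 1/(-7 + p))
1/V(-50 - (-10 - 1*(-12))) = 1/(1/(-7 + (-50 - (-10 - 1*(-12))))) = 1/(1/(-7 + (-50 - (-10 + 12)))) = 1/(1/(-7 + (-50 - 1*2))) = 1/(1/(-7 + (-50 - 2))) = 1/(1/(-7 - 52)) = 1/(1/(-59)) = 1/(-1/59) = -59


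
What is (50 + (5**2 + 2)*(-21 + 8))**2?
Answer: 90601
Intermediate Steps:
(50 + (5**2 + 2)*(-21 + 8))**2 = (50 + (25 + 2)*(-13))**2 = (50 + 27*(-13))**2 = (50 - 351)**2 = (-301)**2 = 90601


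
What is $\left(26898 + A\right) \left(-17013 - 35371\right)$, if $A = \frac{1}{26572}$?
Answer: $- \frac{9360151972072}{6643} \approx -1.409 \cdot 10^{9}$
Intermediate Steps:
$A = \frac{1}{26572} \approx 3.7634 \cdot 10^{-5}$
$\left(26898 + A\right) \left(-17013 - 35371\right) = \left(26898 + \frac{1}{26572}\right) \left(-17013 - 35371\right) = \frac{714733657}{26572} \left(-52384\right) = - \frac{9360151972072}{6643}$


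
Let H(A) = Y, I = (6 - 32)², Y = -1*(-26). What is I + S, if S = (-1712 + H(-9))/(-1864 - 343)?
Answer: 1493618/2207 ≈ 676.76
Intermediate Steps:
Y = 26
I = 676 (I = (-26)² = 676)
H(A) = 26
S = 1686/2207 (S = (-1712 + 26)/(-1864 - 343) = -1686/(-2207) = -1686*(-1/2207) = 1686/2207 ≈ 0.76393)
I + S = 676 + 1686/2207 = 1493618/2207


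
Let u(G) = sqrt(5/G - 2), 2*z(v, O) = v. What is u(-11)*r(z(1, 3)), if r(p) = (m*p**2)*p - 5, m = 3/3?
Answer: -117*I*sqrt(33)/88 ≈ -7.6377*I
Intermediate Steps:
m = 1 (m = 3*(1/3) = 1)
z(v, O) = v/2
r(p) = -5 + p**3 (r(p) = (1*p**2)*p - 5 = p**2*p - 5 = p**3 - 5 = -5 + p**3)
u(G) = sqrt(-2 + 5/G)
u(-11)*r(z(1, 3)) = sqrt(-2 + 5/(-11))*(-5 + ((1/2)*1)**3) = sqrt(-2 + 5*(-1/11))*(-5 + (1/2)**3) = sqrt(-2 - 5/11)*(-5 + 1/8) = sqrt(-27/11)*(-39/8) = (3*I*sqrt(33)/11)*(-39/8) = -117*I*sqrt(33)/88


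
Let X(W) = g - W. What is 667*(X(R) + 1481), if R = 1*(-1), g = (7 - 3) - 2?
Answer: 989828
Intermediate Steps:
g = 2 (g = 4 - 2 = 2)
R = -1
X(W) = 2 - W
667*(X(R) + 1481) = 667*((2 - 1*(-1)) + 1481) = 667*((2 + 1) + 1481) = 667*(3 + 1481) = 667*1484 = 989828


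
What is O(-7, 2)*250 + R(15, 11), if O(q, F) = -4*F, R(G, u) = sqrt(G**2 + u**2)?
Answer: -2000 + sqrt(346) ≈ -1981.4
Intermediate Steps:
O(-7, 2)*250 + R(15, 11) = -4*2*250 + sqrt(15**2 + 11**2) = -8*250 + sqrt(225 + 121) = -2000 + sqrt(346)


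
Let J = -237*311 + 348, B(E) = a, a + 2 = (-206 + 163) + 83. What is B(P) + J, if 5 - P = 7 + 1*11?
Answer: -73321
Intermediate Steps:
P = -13 (P = 5 - (7 + 1*11) = 5 - (7 + 11) = 5 - 1*18 = 5 - 18 = -13)
a = 38 (a = -2 + ((-206 + 163) + 83) = -2 + (-43 + 83) = -2 + 40 = 38)
B(E) = 38
J = -73359 (J = -73707 + 348 = -73359)
B(P) + J = 38 - 73359 = -73321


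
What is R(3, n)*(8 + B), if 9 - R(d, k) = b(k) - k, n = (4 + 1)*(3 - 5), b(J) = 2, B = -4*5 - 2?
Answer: 42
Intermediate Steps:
B = -22 (B = -20 - 2 = -22)
n = -10 (n = 5*(-2) = -10)
R(d, k) = 7 + k (R(d, k) = 9 - (2 - k) = 9 + (-2 + k) = 7 + k)
R(3, n)*(8 + B) = (7 - 10)*(8 - 22) = -3*(-14) = 42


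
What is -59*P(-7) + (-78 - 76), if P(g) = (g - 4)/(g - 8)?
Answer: -2959/15 ≈ -197.27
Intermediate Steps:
P(g) = (-4 + g)/(-8 + g)
-59*P(-7) + (-78 - 76) = -59*(-4 - 7)/(-8 - 7) + (-78 - 76) = -59*(-11)/(-15) - 154 = -(-59)*(-11)/15 - 154 = -59*11/15 - 154 = -649/15 - 154 = -2959/15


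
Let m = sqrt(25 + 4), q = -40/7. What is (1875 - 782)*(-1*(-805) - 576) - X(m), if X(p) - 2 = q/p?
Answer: 250295 + 40*sqrt(29)/203 ≈ 2.5030e+5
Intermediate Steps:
q = -40/7 (q = -40*1/7 = -40/7 ≈ -5.7143)
m = sqrt(29) ≈ 5.3852
X(p) = 2 - 40/(7*p)
(1875 - 782)*(-1*(-805) - 576) - X(m) = (1875 - 782)*(-1*(-805) - 576) - (2 - 40*sqrt(29)/29/7) = 1093*(805 - 576) - (2 - 40*sqrt(29)/203) = 1093*229 - (2 - 40*sqrt(29)/203) = 250297 + (-2 + 40*sqrt(29)/203) = 250295 + 40*sqrt(29)/203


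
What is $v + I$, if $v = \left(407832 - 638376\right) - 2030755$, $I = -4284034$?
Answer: $-6545333$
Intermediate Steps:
$v = -2261299$ ($v = \left(407832 - 638376\right) - 2030755 = -230544 - 2030755 = -2261299$)
$v + I = -2261299 - 4284034 = -6545333$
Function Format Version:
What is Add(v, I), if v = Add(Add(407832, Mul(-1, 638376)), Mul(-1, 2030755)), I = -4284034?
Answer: -6545333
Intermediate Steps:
v = -2261299 (v = Add(Add(407832, -638376), -2030755) = Add(-230544, -2030755) = -2261299)
Add(v, I) = Add(-2261299, -4284034) = -6545333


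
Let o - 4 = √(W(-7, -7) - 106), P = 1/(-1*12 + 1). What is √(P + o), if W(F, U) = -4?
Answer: √(473 + 121*I*√110)/11 ≈ 2.7479 + 1.9084*I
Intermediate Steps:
P = -1/11 (P = 1/(-12 + 1) = 1/(-11) = -1/11 ≈ -0.090909)
o = 4 + I*√110 (o = 4 + √(-4 - 106) = 4 + √(-110) = 4 + I*√110 ≈ 4.0 + 10.488*I)
√(P + o) = √(-1/11 + (4 + I*√110)) = √(43/11 + I*√110)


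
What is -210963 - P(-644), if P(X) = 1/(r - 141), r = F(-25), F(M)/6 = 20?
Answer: -4430222/21 ≈ -2.1096e+5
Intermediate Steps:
F(M) = 120 (F(M) = 6*20 = 120)
r = 120
P(X) = -1/21 (P(X) = 1/(120 - 141) = 1/(-21) = -1/21)
-210963 - P(-644) = -210963 - 1*(-1/21) = -210963 + 1/21 = -4430222/21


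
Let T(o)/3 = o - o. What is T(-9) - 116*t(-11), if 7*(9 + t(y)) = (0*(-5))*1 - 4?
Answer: 7772/7 ≈ 1110.3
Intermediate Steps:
T(o) = 0 (T(o) = 3*(o - o) = 3*0 = 0)
t(y) = -67/7 (t(y) = -9 + ((0*(-5))*1 - 4)/7 = -9 + (0*1 - 4)/7 = -9 + (0 - 4)/7 = -9 + (⅐)*(-4) = -9 - 4/7 = -67/7)
T(-9) - 116*t(-11) = 0 - 116*(-67/7) = 0 + 7772/7 = 7772/7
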